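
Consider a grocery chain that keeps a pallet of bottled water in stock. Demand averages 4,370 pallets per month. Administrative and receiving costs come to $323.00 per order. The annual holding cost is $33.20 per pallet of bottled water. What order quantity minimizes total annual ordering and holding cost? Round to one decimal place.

Q* ≈ 1,010.1 pallets

Annual demand D = 4,370 × 12 = 52,440.
EOQ = √(2DS / H) = √(2 × 52,440 × 323 / 33.2).
= √(33,876,240 / 33.2) = √1,020,368.6747 ≈ 1010.133.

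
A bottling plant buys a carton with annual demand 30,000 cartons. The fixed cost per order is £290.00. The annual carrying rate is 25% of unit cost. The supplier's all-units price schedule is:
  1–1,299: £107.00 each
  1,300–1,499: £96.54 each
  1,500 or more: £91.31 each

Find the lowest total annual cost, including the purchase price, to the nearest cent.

TC* ≈ £2,762,220.62

Holding cost per unit per year at price C is H = 0.25·C.
Evaluate total cost at each tier's feasible EOQ or, if the EOQ is below the tier, at the tier's minimum quantity.
EOQ at £107.00 = 806.5 (feasible in tier 1): TC = 30,000×£107.00 + (30,000/806.5)×290 + (806.5/2)×0.25×£107.00 = £3,231,574.29.
EOQ at £96.54 = 849.1 < 1300, so use break Q=1300: TC = 30,000×£96.54 + (30,000/1300.0)×290 + (1300.0/2)×0.25×£96.54 = £2,918,580.06.
EOQ at £91.31 = 873.1 < 1500, so use break Q=1500: TC = 30,000×£91.31 + (30,000/1500.0)×290 + (1500.0/2)×0.25×£91.31 = £2,762,220.62.
Lowest total cost among the candidates is at Q = 1500.0.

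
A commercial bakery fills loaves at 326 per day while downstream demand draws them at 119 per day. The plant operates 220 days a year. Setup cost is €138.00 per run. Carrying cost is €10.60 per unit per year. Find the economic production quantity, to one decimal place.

Annual demand D = 119 × 220 = 26,180.
Production build-up factor (1 − d/p) = 1 − 119/326 = 0.6350.
Q* = √(2DS / (H(1 − d/p))) = √(2 × 26,180 × 138 / (10.6 × 0.6350)).
= √(7,225,680 / 6.7307) ≈ 1036.120.

Q* ≈ 1,036.1 loaves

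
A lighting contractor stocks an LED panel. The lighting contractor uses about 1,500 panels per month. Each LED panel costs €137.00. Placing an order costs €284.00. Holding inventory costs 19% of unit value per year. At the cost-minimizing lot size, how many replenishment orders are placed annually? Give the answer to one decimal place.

Annual demand D = 1,500 × 12 = 18,000.
Holding cost H = 0.19 × €137.00 = €26.0300 per unit per year.
EOQ = √(2DS/H) = √(2 × 18,000 × 284 / 26.03) ≈ 626.72.
Orders per year = D / Q* = 18,000 / 626.72 ≈ 28.721.

N ≈ 28.7 orders per year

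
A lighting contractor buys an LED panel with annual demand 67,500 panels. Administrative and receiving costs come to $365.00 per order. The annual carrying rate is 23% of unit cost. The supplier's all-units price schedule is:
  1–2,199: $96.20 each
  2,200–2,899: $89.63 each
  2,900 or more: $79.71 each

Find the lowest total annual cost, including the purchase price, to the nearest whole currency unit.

Holding cost per unit per year at price C is H = 0.23·C.
Evaluate total cost at each tier's feasible EOQ or, if the EOQ is below the tier, at the tier's minimum quantity.
EOQ at $96.20 = 1492.3 (feasible in tier 1): TC = 67,500×$96.20 + (67,500/1492.3)×365 + (1492.3/2)×0.23×$96.20 = $6,526,519.06.
EOQ at $89.63 = 1546.0 < 2200, so use break Q=2200: TC = 67,500×$89.63 + (67,500/2200.0)×365 + (2200.0/2)×0.23×$89.63 = $6,083,900.25.
EOQ at $79.71 = 1639.4 < 2900, so use break Q=2900: TC = 67,500×$79.71 + (67,500/2900.0)×365 + (2900.0/2)×0.23×$79.71 = $5,415,503.97.
Lowest total cost among the candidates is at Q = 2900.0.

TC* ≈ $5,415,504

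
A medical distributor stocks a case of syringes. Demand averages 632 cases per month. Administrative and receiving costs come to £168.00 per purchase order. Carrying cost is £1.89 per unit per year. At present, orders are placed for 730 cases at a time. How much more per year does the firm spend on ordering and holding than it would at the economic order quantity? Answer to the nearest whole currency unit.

Annual demand D = 632 × 12 = 7,584.
EOQ = √(2DS/H) = √(2 × 7,584 × 168 / 1.89) ≈ 1161.15.
Cost at Q* = (D/Q*)S + (Q*/2)H = √(2DSH) ≈ £2,194.57.
Cost at Q = 730: (7,584/730)×168 + (730/2)×1.89 = £1,745.36 + £689.85 = £2,435.21.
Excess = £2,435.21 − £2,194.57 = £240.64.

Extra cost ≈ £241 per year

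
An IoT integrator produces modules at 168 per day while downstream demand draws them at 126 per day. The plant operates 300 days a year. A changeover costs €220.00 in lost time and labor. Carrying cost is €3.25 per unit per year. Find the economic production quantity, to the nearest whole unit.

Annual demand D = 126 × 300 = 37,800.
Production build-up factor (1 − d/p) = 1 − 126/168 = 0.2500.
Q* = √(2DS / (H(1 − d/p))) = √(2 × 37,800 × 220 / (3.25 × 0.2500)).
= √(16,632,000 / 0.8125) ≈ 4524.395.

Q* ≈ 4,524 modules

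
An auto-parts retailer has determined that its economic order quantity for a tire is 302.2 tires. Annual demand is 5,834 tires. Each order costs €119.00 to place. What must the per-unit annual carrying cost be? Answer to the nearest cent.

H ≈ €15.20

Squaring Q* = √(2DS/H) gives Q*² = 2DS/H.
From Q* = √(2DS/H): H = 2DS / Q*² = 2 × 5,834 × 119 / 302.2² = 15.2039.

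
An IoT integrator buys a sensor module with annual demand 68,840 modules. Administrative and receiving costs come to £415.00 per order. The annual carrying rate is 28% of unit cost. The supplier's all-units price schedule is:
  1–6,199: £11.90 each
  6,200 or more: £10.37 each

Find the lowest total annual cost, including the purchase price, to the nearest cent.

TC* ≈ £727,479.80

Holding cost per unit per year at price C is H = 0.28·C.
Candidates are each tier's EOQ (if it falls in that tier) and each price-break quantity.
EOQ at £11.90 = 4141.0 (feasible in tier 1): TC = 68,840×£11.90 + (68,840/4141.0)×415 + (4141.0/2)×0.28×£11.90 = £832,993.87.
EOQ at £10.37 = 4436.0 < 6200, so use break Q=6200: TC = 68,840×£10.37 + (68,840/6200.0)×415 + (6200.0/2)×0.28×£10.37 = £727,479.80.
Lowest total cost among the candidates is at Q = 6200.0.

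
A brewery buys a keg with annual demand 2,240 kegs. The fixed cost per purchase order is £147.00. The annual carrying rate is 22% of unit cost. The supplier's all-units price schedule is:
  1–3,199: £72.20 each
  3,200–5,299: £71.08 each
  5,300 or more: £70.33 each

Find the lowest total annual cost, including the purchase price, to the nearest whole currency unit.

TC* ≈ £164,962

Holding cost per unit per year at price C is H = 0.22·C.
Evaluate total cost at each tier's feasible EOQ or, if the EOQ is below the tier, at the tier's minimum quantity.
EOQ at £72.20 = 203.6 (feasible in tier 1): TC = 2,240×£72.20 + (2,240/203.6)×147 + (203.6/2)×0.22×£72.20 = £164,962.28.
EOQ at £71.08 = 205.2 < 3200, so use break Q=3200: TC = 2,240×£71.08 + (2,240/3200.0)×147 + (3200.0/2)×0.22×£71.08 = £184,342.26.
EOQ at £70.33 = 206.3 < 5300, so use break Q=5300: TC = 2,240×£70.33 + (2,240/5300.0)×147 + (5300.0/2)×0.22×£70.33 = £198,603.72.
Lowest total cost among the candidates is at Q = 203.6.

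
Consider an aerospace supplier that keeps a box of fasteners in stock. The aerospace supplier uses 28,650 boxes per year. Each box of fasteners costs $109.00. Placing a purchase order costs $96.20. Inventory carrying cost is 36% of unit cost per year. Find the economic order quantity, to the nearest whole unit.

Holding cost H = 0.36 × $109.00 = $39.2400 per unit per year.
EOQ = √(2DS / H) = √(2 × 28,650 × 96.2 / 39.24).
= √(5,512,260 / 39.24) = √140,475.5352 ≈ 374.801.

Q* ≈ 375 boxes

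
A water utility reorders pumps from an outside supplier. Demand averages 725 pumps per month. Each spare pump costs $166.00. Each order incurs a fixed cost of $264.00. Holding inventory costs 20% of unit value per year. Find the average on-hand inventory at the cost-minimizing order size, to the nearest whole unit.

Annual demand D = 725 × 12 = 8,700.
Holding cost H = 0.20 × $166.00 = $33.2000 per unit per year.
Q* = √(2DS/H) = √(2 × 8,700 × 264 / 33.2) ≈ 371.97.
Average inventory = Q*/2 ≈ 371.97 / 2 = 185.985.

Average inventory ≈ 186 pumps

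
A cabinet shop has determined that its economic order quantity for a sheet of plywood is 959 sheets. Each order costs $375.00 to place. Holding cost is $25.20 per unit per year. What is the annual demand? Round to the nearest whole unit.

The basic EOQ model gives Q* = √(2DS/H); rearrange for the unknown.
From Q* = √(2DS/H): D = Q*²H / (2S) = 959² × 25.2 / (2 × 375) = 30901.282.

D ≈ 30,901 sheets per year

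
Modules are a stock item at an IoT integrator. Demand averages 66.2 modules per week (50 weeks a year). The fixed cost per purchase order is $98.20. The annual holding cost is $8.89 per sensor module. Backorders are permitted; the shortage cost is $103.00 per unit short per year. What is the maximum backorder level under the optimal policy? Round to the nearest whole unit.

S* ≈ 22 modules

Annual demand D = 66.2 × 50 = 3,310.
With planned backorders, Q* = √(2DS/H) · √((H+B)/B).
√(2DS/H) = √(2 × 3,310 × 98.2 / 8.89) = 270.417.
√((H+B)/B) = √((8.89+103)/103) = 1.0423.
Q* ≈ 281.845.
S* = Q* · H/(H+B) = 281.845 × 8.89/111.89 ≈ 22.393.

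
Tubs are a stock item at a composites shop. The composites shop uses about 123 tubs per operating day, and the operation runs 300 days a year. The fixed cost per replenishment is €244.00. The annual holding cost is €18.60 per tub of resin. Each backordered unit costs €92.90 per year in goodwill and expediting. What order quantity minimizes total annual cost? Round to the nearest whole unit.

Q* ≈ 1,078 tubs

Annual demand D = 123 × 300 = 36,900.
With planned backorders, Q* = √(2DS/H) · √((H+B)/B).
√(2DS/H) = √(2 × 36,900 × 244 / 18.6) = 983.935.
√((H+B)/B) = √((18.6+92.9)/92.9) = 1.0955.
Q* ≈ 1077.944.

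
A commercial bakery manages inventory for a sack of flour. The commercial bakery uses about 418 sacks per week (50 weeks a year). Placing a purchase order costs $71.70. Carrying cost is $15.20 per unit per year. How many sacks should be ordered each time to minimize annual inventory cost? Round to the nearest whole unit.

Q* ≈ 444 sacks

Annual demand D = 418 × 50 = 20,900.
EOQ = √(2DS / H) = √(2 × 20,900 × 71.7 / 15.2).
= √(2,997,060 / 15.2) = √197,175 ≈ 444.044.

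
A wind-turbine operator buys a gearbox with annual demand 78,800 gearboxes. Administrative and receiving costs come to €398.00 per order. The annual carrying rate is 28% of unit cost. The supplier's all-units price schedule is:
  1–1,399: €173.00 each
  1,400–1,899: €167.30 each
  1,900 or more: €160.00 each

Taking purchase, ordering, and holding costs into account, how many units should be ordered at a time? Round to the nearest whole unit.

Q* ≈ 1,900 gearboxes

Holding cost per unit per year at price C is H = 0.28·C.
Candidates are each tier's EOQ (if it falls in that tier) and each price-break quantity.
EOQ at €173.00 = 1137.9 (feasible in tier 1): TC = 78,800×€173.00 + (78,800/1137.9)×398 + (1137.9/2)×0.28×€173.00 = €13,687,521.59.
EOQ at €167.30 = 1157.2 < 1400, so use break Q=1400: TC = 78,800×€167.30 + (78,800/1400.0)×398 + (1400.0/2)×0.28×€167.30 = €13,238,432.51.
EOQ at €160.00 = 1183.3 < 1900, so use break Q=1900: TC = 78,800×€160.00 + (78,800/1900.0)×398 + (1900.0/2)×0.28×€160.00 = €12,667,066.53.
Lowest total cost is €12,667,066.53 at Q = 1900.0.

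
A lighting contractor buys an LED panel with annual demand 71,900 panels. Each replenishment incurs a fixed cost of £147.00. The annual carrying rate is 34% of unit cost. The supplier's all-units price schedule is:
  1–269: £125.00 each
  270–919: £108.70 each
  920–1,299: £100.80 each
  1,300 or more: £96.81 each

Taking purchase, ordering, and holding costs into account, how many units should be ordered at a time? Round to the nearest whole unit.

Q* ≈ 1,300 panels

Holding cost per unit per year at price C is H = 0.34·C.
Candidates are each tier's EOQ (if it falls in that tier) and each price-break quantity.
Tier 1 (£125.00): EOQ = 705.3 exceeds tier's upper bound 269, so this tier is dominated.
EOQ at £108.70 = 756.3 (feasible in tier 2): TC = 71,900×£108.70 + (71,900/756.3)×147 + (756.3/2)×0.34×£108.70 = £7,843,480.68.
EOQ at £100.80 = 785.4 < 920, so use break Q=920: TC = 71,900×£100.80 + (71,900/920.0)×147 + (920.0/2)×0.34×£100.80 = £7,274,773.49.
EOQ at £96.81 = 801.4 < 1300, so use break Q=1300: TC = 71,900×£96.81 + (71,900/1300.0)×147 + (1300.0/2)×0.34×£96.81 = £6,990,164.24.
Lowest total cost is £6,990,164.24 at Q = 1300.0.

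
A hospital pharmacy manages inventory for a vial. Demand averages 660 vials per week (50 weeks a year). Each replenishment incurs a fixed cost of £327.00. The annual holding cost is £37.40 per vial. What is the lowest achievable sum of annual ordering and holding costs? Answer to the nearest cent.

Annual demand D = 660 × 50 = 33,000.
The optimal lot size = √(2DS/H) = √(2 × 33,000 × 327 / 37.4) ≈ 759.64.
At the optimum the two cost components are equal, so total cost = 2·(Q*/2)H = Q*·H.
Minimum total = √(2DSH) = √(2 × 33,000 × 327 × 37.4) ≈ 28410.681.

TC* ≈ £28,410.68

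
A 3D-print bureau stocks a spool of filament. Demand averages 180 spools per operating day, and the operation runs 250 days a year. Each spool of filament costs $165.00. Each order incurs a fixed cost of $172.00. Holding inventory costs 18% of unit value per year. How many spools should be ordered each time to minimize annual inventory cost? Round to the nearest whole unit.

Q* ≈ 722 spools

Annual demand D = 180 × 250 = 45,000.
Holding cost H = 0.18 × $165.00 = $29.7000 per unit per year.
EOQ = √(2DS / H) = √(2 × 45,000 × 172 / 29.7).
= √(15,480,000 / 29.7) = √521,212.1212 ≈ 721.950.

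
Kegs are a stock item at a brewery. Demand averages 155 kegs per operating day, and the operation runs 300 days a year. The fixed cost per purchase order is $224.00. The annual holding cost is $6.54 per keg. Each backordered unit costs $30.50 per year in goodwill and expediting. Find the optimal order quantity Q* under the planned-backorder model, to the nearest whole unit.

Q* ≈ 1,967 kegs

Annual demand D = 155 × 300 = 46,500.
With planned backorders, Q* = √(2DS/H) · √((H+B)/B).
√(2DS/H) = √(2 × 46,500 × 224 / 6.54) = 1784.747.
√((H+B)/B) = √((6.54+30.5)/30.5) = 1.1020.
Q* ≈ 1966.809.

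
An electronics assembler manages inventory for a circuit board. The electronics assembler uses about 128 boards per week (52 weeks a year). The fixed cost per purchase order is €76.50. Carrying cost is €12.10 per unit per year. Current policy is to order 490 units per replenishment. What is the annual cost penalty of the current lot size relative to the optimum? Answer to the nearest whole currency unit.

Annual demand D = 128 × 52 = 6,656.
EOQ = √(2DS/H) = √(2 × 6,656 × 76.5 / 12.1) ≈ 290.11.
Cost at Q* = (D/Q*)S + (Q*/2)H = √(2DSH) ≈ €3,510.31.
Cost at Q = 490: (6,656/490)×76.5 + (490/2)×12.1 = €1,039.15 + €2,964.50 = €4,003.65.
Excess = €4,003.65 − €3,510.31 = €493.34.

Extra cost ≈ €493 per year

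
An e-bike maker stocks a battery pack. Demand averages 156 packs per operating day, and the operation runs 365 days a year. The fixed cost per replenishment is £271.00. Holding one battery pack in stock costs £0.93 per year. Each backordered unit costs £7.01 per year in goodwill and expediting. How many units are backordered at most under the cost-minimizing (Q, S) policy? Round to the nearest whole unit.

Annual demand D = 156 × 365 = 56,940.
With planned backorders, Q* = √(2DS/H) · √((H+B)/B).
√(2DS/H) = √(2 × 56,940 × 271 / 0.93) = 5760.589.
√((H+B)/B) = √((0.93+7.01)/7.01) = 1.0643.
Q* ≈ 6130.814.
S* = Q* · H/(H+B) = 6130.814 × 0.93/7.94 ≈ 718.093.

S* ≈ 718 packs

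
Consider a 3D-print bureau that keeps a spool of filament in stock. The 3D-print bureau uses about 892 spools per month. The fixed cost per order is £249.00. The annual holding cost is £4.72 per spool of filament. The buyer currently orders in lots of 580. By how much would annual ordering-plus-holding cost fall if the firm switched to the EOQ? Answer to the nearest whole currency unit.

Extra cost ≈ £948 per year

Annual demand D = 892 × 12 = 10,704.
EOQ = √(2DS/H) = √(2 × 10,704 × 249 / 4.72) ≈ 1062.71.
Cost at Q* = (D/Q*)S + (Q*/2)H = √(2DSH) ≈ £5,016.01.
Cost at Q = 580: (10,704/580)×249 + (580/2)×4.72 = £4,595.34 + £1,368.80 = £5,964.14.
Excess = £5,964.14 − £5,016.01 = £948.12.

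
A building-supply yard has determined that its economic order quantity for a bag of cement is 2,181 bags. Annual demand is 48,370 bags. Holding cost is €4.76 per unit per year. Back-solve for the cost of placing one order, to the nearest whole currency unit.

S ≈ €234

The basic EOQ model gives Q* = √(2DS/H); rearrange for the unknown.
From Q* = √(2DS/H): S = Q*²H / (2D) = 2,181² × 4.76 / (2 × 48,370) = 234.0519.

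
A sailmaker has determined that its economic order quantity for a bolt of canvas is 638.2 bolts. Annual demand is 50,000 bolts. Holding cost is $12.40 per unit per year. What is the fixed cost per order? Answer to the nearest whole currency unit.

The basic EOQ model gives Q* = √(2DS/H); rearrange for the unknown.
From Q* = √(2DS/H): S = Q*²H / (2D) = 638.2² × 12.4 / (2 × 50,000) = 50.5051.

S ≈ $51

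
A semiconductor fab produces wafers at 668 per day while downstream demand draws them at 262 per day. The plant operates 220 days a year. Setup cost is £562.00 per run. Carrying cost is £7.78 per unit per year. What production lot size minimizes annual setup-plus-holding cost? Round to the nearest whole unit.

Annual demand D = 262 × 220 = 57,640.
Production build-up factor (1 − d/p) = 1 − 262/668 = 0.6078.
Q* = √(2DS / (H(1 − d/p))) = √(2 × 57,640 × 562 / (7.78 × 0.6078)).
= √(64,787,360 / 4.7286) ≈ 3701.524.

Q* ≈ 3,702 wafers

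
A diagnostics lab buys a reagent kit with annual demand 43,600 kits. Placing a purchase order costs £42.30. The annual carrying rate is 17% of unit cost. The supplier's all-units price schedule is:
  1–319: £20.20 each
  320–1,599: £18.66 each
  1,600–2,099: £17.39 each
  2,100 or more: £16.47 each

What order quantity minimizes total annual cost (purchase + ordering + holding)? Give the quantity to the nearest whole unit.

Holding cost per unit per year at price C is H = 0.17·C.
Candidates are each tier's EOQ (if it falls in that tier) and each price-break quantity.
Tier 1 (£20.20): EOQ = 1036.4 exceeds tier's upper bound 319, so this tier is dominated.
EOQ at £18.66 = 1078.3 (feasible in tier 2): TC = 43,600×£18.66 + (43,600/1078.3)×42.3 + (1078.3/2)×0.17×£18.66 = £816,996.65.
EOQ at £17.39 = 1117.0 < 1600, so use break Q=1600: TC = 43,600×£17.39 + (43,600/1600.0)×42.3 + (1600.0/2)×0.17×£17.39 = £761,721.72.
EOQ at £16.47 = 1147.8 < 2100, so use break Q=2100: TC = 43,600×£16.47 + (43,600/2100.0)×42.3 + (2100.0/2)×0.17×£16.47 = £721,910.12.
Lowest total cost is £721,910.12 at Q = 2100.0.

Q* ≈ 2,100 kits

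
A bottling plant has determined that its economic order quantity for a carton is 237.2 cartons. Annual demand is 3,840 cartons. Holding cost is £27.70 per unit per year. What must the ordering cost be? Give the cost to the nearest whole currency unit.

S ≈ £203

The basic EOQ model gives Q* = √(2DS/H); rearrange for the unknown.
From Q* = √(2DS/H): S = Q*²H / (2D) = 237.2² × 27.7 / (2 × 3,840) = 202.9308.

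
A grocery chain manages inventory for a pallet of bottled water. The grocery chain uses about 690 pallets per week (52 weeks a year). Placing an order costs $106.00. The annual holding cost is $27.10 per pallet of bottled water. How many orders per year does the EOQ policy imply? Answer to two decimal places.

N ≈ 67.72 orders per year

Annual demand D = 690 × 52 = 35,880.
Q* = √(2DS/H) = √(2 × 35,880 × 106 / 27.1) ≈ 529.80.
Orders per year = D / Q* = 35,880 / 529.80 ≈ 67.724.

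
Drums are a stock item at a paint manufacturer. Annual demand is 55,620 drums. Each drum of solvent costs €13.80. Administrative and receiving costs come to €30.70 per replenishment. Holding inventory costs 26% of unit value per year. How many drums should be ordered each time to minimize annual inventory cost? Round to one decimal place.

Holding cost H = 0.26 × €13.80 = €3.5880 per unit per year.
EOQ = √(2DS / H) = √(2 × 55,620 × 30.7 / 3.588).
= √(3,415,068 / 3.588) = √951,802.6756 ≈ 975.604.

Q* ≈ 975.6 drums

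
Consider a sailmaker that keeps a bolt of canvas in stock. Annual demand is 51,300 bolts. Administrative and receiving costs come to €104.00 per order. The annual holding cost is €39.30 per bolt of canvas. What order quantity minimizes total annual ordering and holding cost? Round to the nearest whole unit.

Q* ≈ 521 bolts

EOQ = √(2DS / H) = √(2 × 51,300 × 104 / 39.3).
= √(10,670,400 / 39.3) = √271,511.4504 ≈ 521.068.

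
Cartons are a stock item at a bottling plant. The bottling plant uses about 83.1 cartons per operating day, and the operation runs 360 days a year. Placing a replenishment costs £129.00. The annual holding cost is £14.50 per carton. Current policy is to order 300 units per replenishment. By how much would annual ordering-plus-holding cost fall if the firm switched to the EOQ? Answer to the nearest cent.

Extra cost ≈ £4,459.86 per year

Annual demand D = 83.1 × 360 = 29,916.
EOQ = √(2DS/H) = √(2 × 29,916 × 129 / 14.5) ≈ 729.59.
Cost at Q* = (D/Q*)S + (Q*/2)H = √(2DSH) ≈ £10,579.02.
Cost at Q = 300: (29,916/300)×129 + (300/2)×14.5 = £12,863.88 + £2,175.00 = £15,038.88.
Excess = £15,038.88 − £10,579.02 = £4,459.86.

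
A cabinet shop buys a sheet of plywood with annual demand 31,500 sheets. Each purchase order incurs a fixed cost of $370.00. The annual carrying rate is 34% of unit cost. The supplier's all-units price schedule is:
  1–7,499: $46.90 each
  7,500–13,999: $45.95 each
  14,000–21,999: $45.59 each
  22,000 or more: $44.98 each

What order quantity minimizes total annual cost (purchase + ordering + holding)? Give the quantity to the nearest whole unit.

Holding cost per unit per year at price C is H = 0.34·C.
Evaluate total cost at each tier's feasible EOQ or, if the EOQ is below the tier, at the tier's minimum quantity.
EOQ at $46.90 = 1209.1 (feasible in tier 1): TC = 31,500×$46.90 + (31,500/1209.1)×370 + (1209.1/2)×0.34×$46.90 = $1,496,629.56.
EOQ at $45.95 = 1221.5 < 7500, so use break Q=7500: TC = 31,500×$45.95 + (31,500/7500.0)×370 + (7500.0/2)×0.34×$45.95 = $1,507,565.25.
EOQ at $45.59 = 1226.3 < 14000, so use break Q=14000: TC = 31,500×$45.59 + (31,500/14000.0)×370 + (14000.0/2)×0.34×$45.59 = $1,545,421.70.
EOQ at $44.98 = 1234.6 < 22000, so use break Q=22000: TC = 31,500×$44.98 + (31,500/22000.0)×370 + (22000.0/2)×0.34×$44.98 = $1,585,624.97.
Lowest total cost is $1,496,629.56 at Q = 1209.1.

Q* ≈ 1,209 sheets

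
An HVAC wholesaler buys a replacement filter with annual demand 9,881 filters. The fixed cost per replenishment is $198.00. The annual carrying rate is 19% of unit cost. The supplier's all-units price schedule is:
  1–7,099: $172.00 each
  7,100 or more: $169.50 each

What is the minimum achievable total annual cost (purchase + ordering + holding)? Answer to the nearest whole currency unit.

Holding cost per unit per year at price C is H = 0.19·C.
Candidates are each tier's EOQ (if it falls in that tier) and each price-break quantity.
EOQ at $172.00 = 346.0 (feasible in tier 1): TC = 9,881×$172.00 + (9,881/346.0)×198 + (346.0/2)×0.19×$172.00 = $1,710,840.09.
EOQ at $169.50 = 348.6 < 7100, so use break Q=7100: TC = 9,881×$169.50 + (9,881/7100.0)×198 + (7100.0/2)×0.19×$169.50 = $1,789,432.80.
Lowest total cost among the candidates is at Q = 346.0.

TC* ≈ $1,710,840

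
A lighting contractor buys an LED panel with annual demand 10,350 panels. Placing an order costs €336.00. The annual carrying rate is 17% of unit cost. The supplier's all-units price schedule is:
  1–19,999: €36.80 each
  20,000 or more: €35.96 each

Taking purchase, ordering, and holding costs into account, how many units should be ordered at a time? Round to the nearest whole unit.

Q* ≈ 1,054 panels

Holding cost per unit per year at price C is H = 0.17·C.
Evaluate total cost at each tier's feasible EOQ or, if the EOQ is below the tier, at the tier's minimum quantity.
EOQ at €36.80 = 1054.4 (feasible in tier 1): TC = 10,350×€36.80 + (10,350/1054.4)×336 + (1054.4/2)×0.17×€36.80 = €387,476.34.
EOQ at €35.96 = 1066.6 < 20000, so use break Q=20000: TC = 10,350×€35.96 + (10,350/20000.0)×336 + (20000.0/2)×0.17×€35.96 = €433,491.88.
Lowest total cost is €387,476.34 at Q = 1054.4.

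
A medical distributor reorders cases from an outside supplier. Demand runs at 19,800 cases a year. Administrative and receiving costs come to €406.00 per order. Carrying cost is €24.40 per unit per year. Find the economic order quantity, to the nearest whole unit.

EOQ = √(2DS / H) = √(2 × 19,800 × 406 / 24.4).
= √(16,077,600 / 24.4) = √658,918.0328 ≈ 811.738.

Q* ≈ 812 cases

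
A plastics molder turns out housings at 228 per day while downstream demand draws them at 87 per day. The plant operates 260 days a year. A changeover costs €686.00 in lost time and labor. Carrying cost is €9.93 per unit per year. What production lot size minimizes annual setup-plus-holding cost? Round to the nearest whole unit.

Annual demand D = 87 × 260 = 22,620.
Production build-up factor (1 − d/p) = 1 − 87/228 = 0.6184.
Q* = √(2DS / (H(1 − d/p))) = √(2 × 22,620 × 686 / (9.93 × 0.6184)).
= √(31,034,640 / 6.1409) ≈ 2248.053.

Q* ≈ 2,248 housings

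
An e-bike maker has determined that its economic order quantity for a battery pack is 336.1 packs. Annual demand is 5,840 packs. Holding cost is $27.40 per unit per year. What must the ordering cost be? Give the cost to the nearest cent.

Invert the EOQ relation Q*² = 2DS/H.
From Q* = √(2DS/H): S = Q*²H / (2D) = 336.1² × 27.4 / (2 × 5,840) = 264.9993.

S ≈ $265.00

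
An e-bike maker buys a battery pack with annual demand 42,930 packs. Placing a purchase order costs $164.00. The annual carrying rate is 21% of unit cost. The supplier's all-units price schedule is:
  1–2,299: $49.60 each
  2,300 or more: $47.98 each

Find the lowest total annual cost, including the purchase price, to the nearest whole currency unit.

Holding cost per unit per year at price C is H = 0.21·C.
Evaluate total cost at each tier's feasible EOQ or, if the EOQ is below the tier, at the tier's minimum quantity.
EOQ at $49.60 = 1162.7 (feasible in tier 1): TC = 42,930×$49.60 + (42,930/1162.7)×164 + (1162.7/2)×0.21×$49.60 = $2,141,438.66.
EOQ at $47.98 = 1182.2 < 2300, so use break Q=2300: TC = 42,930×$47.98 + (42,930/2300.0)×164 + (2300.0/2)×0.21×$47.98 = $2,074,429.67.
Lowest total cost among the candidates is at Q = 2300.0.

TC* ≈ $2,074,430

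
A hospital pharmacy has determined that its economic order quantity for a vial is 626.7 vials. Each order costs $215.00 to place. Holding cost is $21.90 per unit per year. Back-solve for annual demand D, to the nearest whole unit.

D ≈ 20,003 vials per year

The basic EOQ model gives Q* = √(2DS/H); rearrange for the unknown.
From Q* = √(2DS/H): D = Q*²H / (2S) = 626.7² × 21.9 / (2 × 215) = 20002.996.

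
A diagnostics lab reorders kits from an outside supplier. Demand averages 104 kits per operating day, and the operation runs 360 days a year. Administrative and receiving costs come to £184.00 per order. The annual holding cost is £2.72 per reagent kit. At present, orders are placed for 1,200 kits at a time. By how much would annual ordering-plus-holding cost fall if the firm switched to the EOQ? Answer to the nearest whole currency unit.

Extra cost ≈ £1,251 per year

Annual demand D = 104 × 360 = 37,440.
EOQ = √(2DS/H) = √(2 × 37,440 × 184 / 2.72) ≈ 2250.65.
Cost at Q* = (D/Q*)S + (Q*/2)H = √(2DSH) ≈ £6,121.76.
Cost at Q = 1,200: (37,440/1,200)×184 + (1,200/2)×2.72 = £5,740.80 + £1,632.00 = £7,372.80.
Excess = £7,372.80 − £6,121.76 = £1,251.04.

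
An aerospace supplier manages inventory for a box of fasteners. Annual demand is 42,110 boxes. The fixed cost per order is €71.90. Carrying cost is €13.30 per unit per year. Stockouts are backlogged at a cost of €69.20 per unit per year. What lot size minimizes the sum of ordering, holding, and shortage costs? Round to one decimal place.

With planned backorders, Q* = √(2DS/H) · √((H+B)/B).
√(2DS/H) = √(2 × 42,110 × 71.9 / 13.3) = 674.755.
√((H+B)/B) = √((13.3+69.2)/69.2) = 1.0919.
Q* ≈ 736.750.

Q* ≈ 736.8 boxes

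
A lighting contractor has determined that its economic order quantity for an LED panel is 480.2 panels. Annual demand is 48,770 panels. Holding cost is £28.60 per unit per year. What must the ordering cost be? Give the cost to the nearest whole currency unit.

S ≈ £68

Squaring Q* = √(2DS/H) gives Q*² = 2DS/H.
From Q* = √(2DS/H): S = Q*²H / (2D) = 480.2² × 28.6 / (2 × 48,770) = 67.6126.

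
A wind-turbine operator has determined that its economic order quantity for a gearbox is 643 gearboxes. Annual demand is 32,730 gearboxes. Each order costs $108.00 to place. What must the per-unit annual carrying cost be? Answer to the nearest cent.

H ≈ $17.10

The basic EOQ model gives Q* = √(2DS/H); rearrange for the unknown.
From Q* = √(2DS/H): H = 2DS / Q*² = 2 × 32,730 × 108 / 643² = 17.0993.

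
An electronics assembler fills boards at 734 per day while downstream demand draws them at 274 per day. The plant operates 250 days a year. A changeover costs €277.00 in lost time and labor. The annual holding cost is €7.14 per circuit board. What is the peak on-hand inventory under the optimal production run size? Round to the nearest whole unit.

I_max ≈ 1,825 boards

Annual demand D = 274 × 250 = 68,500.
Production build-up factor (1 − d/p) = 1 − 274/734 = 0.6267.
Q* = √(2DS / (H(1 − d/p))) = √(2 × 68,500 × 277 / (7.14 × 0.6267)).
= √(37,949,000 / 4.4747) ≈ 2912.193.
Maximum inventory = Q*(1 − d/p) = 2912.193 × 0.6267 ≈ 1825.080.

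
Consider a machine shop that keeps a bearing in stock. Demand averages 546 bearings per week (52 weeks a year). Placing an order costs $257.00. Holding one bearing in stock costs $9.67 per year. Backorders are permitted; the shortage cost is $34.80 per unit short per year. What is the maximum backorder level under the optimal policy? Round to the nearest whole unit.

Annual demand D = 546 × 52 = 28,392.
With planned backorders, Q* = √(2DS/H) · √((H+B)/B).
√(2DS/H) = √(2 × 28,392 × 257 / 9.67) = 1228.475.
√((H+B)/B) = √((9.67+34.8)/34.8) = 1.1304.
Q* ≈ 1388.706.
S* = Q* · H/(H+B) = 1388.706 × 9.67/44.47 ≈ 301.974.

S* ≈ 302 bearings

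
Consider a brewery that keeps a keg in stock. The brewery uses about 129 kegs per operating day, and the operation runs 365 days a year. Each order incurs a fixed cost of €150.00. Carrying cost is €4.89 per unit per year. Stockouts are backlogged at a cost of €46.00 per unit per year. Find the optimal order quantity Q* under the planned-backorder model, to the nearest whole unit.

Annual demand D = 129 × 365 = 47,085.
With planned backorders, Q* = √(2DS/H) · √((H+B)/B).
√(2DS/H) = √(2 × 47,085 × 150 / 4.89) = 1699.603.
√((H+B)/B) = √((4.89+46)/46) = 1.0518.
Q* ≈ 1787.659.

Q* ≈ 1,788 kegs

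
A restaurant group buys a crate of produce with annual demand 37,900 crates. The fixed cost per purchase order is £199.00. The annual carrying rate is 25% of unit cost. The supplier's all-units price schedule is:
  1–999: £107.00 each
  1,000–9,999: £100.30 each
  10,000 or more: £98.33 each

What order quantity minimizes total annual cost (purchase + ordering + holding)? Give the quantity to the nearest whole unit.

Q* ≈ 1,000 crates

Holding cost per unit per year at price C is H = 0.25·C.
Evaluate total cost at each tier's feasible EOQ or, if the EOQ is below the tier, at the tier's minimum quantity.
EOQ at £107.00 = 750.9 (feasible in tier 1): TC = 37,900×£107.00 + (37,900/750.9)×199 + (750.9/2)×0.25×£107.00 = £4,075,387.37.
EOQ at £100.30 = 775.6 < 1000, so use break Q=1000: TC = 37,900×£100.30 + (37,900/1000.0)×199 + (1000.0/2)×0.25×£100.30 = £3,821,449.60.
EOQ at £98.33 = 783.3 < 10000, so use break Q=10000: TC = 37,900×£98.33 + (37,900/10000.0)×199 + (10000.0/2)×0.25×£98.33 = £3,850,373.71.
Lowest total cost is £3,821,449.60 at Q = 1000.0.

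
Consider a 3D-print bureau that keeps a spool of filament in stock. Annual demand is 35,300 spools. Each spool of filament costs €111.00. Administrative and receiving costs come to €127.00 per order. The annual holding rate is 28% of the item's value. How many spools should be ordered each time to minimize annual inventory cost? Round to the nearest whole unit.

Q* ≈ 537 spools

Holding cost H = 0.28 × €111.00 = €31.0800 per unit per year.
EOQ = √(2DS / H) = √(2 × 35,300 × 127 / 31.08).
= √(8,966,200 / 31.08) = √288,487.7735 ≈ 537.111.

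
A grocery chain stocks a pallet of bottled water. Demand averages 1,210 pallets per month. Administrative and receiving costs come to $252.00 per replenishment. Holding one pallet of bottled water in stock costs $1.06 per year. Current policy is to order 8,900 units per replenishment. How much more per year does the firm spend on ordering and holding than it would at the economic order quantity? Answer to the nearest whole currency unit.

Extra cost ≈ $2,343 per year

Annual demand D = 1,210 × 12 = 14,520.
EOQ = √(2DS/H) = √(2 × 14,520 × 252 / 1.06) ≈ 2627.52.
Cost at Q* = (D/Q*)S + (Q*/2)H = √(2DSH) ≈ $2,785.17.
Cost at Q = 8,900: (14,520/8,900)×252 + (8,900/2)×1.06 = $411.13 + $4,717.00 = $5,128.13.
Excess = $5,128.13 − $2,785.17 = $2,342.96.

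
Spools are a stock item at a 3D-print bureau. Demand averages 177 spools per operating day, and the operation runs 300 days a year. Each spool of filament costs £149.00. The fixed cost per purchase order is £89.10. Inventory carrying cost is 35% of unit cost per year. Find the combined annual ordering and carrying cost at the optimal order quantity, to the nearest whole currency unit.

Annual demand D = 177 × 300 = 53,100.
Holding cost H = 0.35 × £149.00 = £52.1500 per unit per year.
Q* = √(2DS/H) = √(2 × 53,100 × 89.1 / 52.15) ≈ 425.97.
At the optimum the two cost components are equal, so total cost = 2·(Q*/2)H = Q*·H.
Minimum total = √(2DSH) = √(2 × 53,100 × 89.1 × 52.15) ≈ 22214.077.

TC* ≈ £22,214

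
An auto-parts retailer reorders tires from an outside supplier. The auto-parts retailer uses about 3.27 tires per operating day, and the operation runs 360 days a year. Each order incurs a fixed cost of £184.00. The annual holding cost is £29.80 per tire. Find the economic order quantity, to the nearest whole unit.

Q* ≈ 121 tires

Annual demand D = 3.27 × 360 = 1,177.2.
EOQ = √(2DS / H) = √(2 × 1,177.2 × 184 / 29.8).
= √(433,209.6 / 29.8) = √14,537.2349 ≈ 120.570.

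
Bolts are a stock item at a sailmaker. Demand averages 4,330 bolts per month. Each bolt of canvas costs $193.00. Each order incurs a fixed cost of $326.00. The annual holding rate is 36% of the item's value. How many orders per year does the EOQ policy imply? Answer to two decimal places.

Annual demand D = 4,330 × 12 = 51,960.
Holding cost H = 0.36 × $193.00 = $69.4800 per unit per year.
Q* = √(2DS/H) = √(2 × 51,960 × 326 / 69.48) ≈ 698.28.
Orders per year = D / Q* = 51,960 / 698.28 ≈ 74.412.

N ≈ 74.41 orders per year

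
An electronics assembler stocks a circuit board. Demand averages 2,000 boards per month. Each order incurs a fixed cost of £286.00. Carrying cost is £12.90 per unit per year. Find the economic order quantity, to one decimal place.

Q* ≈ 1,031.6 boards

Annual demand D = 2,000 × 12 = 24,000.
EOQ = √(2DS / H) = √(2 × 24,000 × 286 / 12.9).
= √(13,728,000 / 12.9) = √1,064,186.0465 ≈ 1031.594.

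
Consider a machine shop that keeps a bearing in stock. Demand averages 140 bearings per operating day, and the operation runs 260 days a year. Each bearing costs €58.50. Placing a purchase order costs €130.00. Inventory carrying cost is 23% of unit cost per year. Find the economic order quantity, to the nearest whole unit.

Annual demand D = 140 × 260 = 36,400.
Holding cost H = 0.23 × €58.50 = €13.4550 per unit per year.
EOQ = √(2DS / H) = √(2 × 36,400 × 130 / 13.455).
= √(9,464,000 / 13.455) = √703,381.6425 ≈ 838.679.

Q* ≈ 839 bearings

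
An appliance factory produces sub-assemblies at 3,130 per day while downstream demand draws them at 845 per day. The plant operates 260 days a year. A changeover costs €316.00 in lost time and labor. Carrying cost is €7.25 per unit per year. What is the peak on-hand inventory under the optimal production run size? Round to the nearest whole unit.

I_max ≈ 3,739 sub-assemblies

Annual demand D = 845 × 260 = 219,700.
Production build-up factor (1 − d/p) = 1 − 845/3,130 = 0.7300.
Q* = √(2DS / (H(1 − d/p))) = √(2 × 219,700 × 316 / (7.25 × 0.7300)).
= √(138,850,400 / 5.2927) ≈ 5121.930.
Maximum inventory = Q*(1 − d/p) = 5121.930 × 0.7300 ≈ 3739.172.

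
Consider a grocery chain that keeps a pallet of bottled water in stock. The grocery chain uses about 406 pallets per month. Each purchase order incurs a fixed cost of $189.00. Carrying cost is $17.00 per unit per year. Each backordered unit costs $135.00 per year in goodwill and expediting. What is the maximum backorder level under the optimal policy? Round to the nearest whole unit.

Annual demand D = 406 × 12 = 4,872.
With planned backorders, Q* = √(2DS/H) · √((H+B)/B).
√(2DS/H) = √(2 × 4,872 × 189 / 17) = 329.136.
√((H+B)/B) = √((17+135)/135) = 1.0611.
Q* ≈ 349.245.
S* = Q* · H/(H+B) = 349.245 × 17/152 ≈ 39.060.

S* ≈ 39 pallets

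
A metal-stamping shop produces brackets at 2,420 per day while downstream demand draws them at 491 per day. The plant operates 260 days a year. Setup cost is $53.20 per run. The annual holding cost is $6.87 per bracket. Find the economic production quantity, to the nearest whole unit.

Annual demand D = 491 × 260 = 127,660.
Production build-up factor (1 − d/p) = 1 − 491/2,420 = 0.7971.
Q* = √(2DS / (H(1 − d/p))) = √(2 × 127,660 × 53.2 / (6.87 × 0.7971)).
= √(13,583,024 / 5.4761) ≈ 1574.931.

Q* ≈ 1,575 brackets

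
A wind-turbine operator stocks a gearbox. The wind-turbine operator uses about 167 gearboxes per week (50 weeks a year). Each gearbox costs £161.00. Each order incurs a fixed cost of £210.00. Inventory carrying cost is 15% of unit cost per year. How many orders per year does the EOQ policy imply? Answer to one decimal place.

Annual demand D = 167 × 50 = 8,350.
Holding cost H = 0.15 × £161.00 = £24.1500 per unit per year.
EOQ = √(2DS/H) = √(2 × 8,350 × 210 / 24.15) ≈ 381.07.
Orders per year = D / Q* = 8,350 / 381.07 ≈ 21.912.

N ≈ 21.9 orders per year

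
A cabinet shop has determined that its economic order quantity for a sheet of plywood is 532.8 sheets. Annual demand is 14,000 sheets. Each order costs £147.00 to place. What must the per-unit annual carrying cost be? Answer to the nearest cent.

H ≈ £14.50

Squaring Q* = √(2DS/H) gives Q*² = 2DS/H.
From Q* = √(2DS/H): H = 2DS / Q*² = 2 × 14,000 × 147 / 532.8² = 14.4993.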